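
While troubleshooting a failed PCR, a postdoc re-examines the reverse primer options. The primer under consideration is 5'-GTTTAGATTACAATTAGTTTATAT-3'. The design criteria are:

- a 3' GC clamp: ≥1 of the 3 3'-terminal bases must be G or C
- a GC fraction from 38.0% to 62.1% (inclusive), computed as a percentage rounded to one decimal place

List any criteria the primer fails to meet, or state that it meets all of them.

Base counts: A=8, T=12, G=3, C=1 (length 24).
GC clamp: 3' end TAT has 0 G/C, need ≥1 ✗
GC content: GC 4/24 = 16.7%, outside 38.0–62.1% ✗

Fails: GC clamp, GC content.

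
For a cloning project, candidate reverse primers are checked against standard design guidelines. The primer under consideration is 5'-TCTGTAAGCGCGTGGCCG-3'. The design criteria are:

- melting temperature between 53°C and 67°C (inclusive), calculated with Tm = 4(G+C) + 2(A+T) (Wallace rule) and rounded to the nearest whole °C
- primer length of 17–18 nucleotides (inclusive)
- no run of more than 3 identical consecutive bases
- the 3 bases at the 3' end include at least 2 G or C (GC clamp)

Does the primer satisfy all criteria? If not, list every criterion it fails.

Meets all criteria.

Base counts: A=2, T=4, G=7, C=5 (length 18).
Tm: Tm = 2·6 + 4·12 = 60°C ✓
length: length 18 ✓
homopolymer run: longest run = 2 ✓
GC clamp: 3' end CCG has 3 G/C ✓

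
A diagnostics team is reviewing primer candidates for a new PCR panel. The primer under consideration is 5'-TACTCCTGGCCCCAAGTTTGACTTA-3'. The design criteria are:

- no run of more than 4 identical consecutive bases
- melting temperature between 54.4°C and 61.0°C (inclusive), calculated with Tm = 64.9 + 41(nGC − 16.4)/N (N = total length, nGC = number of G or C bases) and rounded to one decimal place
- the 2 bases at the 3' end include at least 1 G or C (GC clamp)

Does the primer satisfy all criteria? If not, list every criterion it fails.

Base counts: A=5, T=8, G=4, C=8 (length 25).
homopolymer run: longest run = 4 ✓
Tm: Tm = 64.9 + 41·(12 − 16.4)/25 = 57.7°C ✓
GC clamp: 3' end TA has 0 G/C, need ≥1 ✗

Fails: GC clamp.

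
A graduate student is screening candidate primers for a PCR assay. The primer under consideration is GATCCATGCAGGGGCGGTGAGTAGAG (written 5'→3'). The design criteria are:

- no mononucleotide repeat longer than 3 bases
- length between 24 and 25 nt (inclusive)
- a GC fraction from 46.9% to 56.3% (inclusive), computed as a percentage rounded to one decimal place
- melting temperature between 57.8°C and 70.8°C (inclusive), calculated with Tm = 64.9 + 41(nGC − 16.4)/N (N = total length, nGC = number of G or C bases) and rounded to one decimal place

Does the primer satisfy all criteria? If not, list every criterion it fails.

Base counts: A=6, T=4, G=12, C=4 (length 26).
homopolymer run: longest run = 4, exceeds 3 ✗
length: length 26, outside 24–25 ✗
GC content: GC 16/26 = 61.5%, outside 46.9–56.3% ✗
Tm: Tm = 64.9 + 41·(16 − 16.4)/26 = 64.3°C ✓

Fails: homopolymer run, length, GC content.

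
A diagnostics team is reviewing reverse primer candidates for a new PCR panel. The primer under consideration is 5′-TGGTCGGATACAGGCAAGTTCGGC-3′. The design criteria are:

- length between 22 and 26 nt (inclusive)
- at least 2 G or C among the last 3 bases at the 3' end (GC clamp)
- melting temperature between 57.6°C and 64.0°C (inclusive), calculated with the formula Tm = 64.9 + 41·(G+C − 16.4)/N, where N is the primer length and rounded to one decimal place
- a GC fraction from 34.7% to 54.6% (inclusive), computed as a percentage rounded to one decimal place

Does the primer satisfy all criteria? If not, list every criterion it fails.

Fails: GC content.

Base counts: A=5, T=5, G=9, C=5 (length 24).
length: length 24 ✓
GC clamp: 3' end GGC has 3 G/C ✓
Tm: Tm = 64.9 + 41·(14 − 16.4)/24 = 60.8°C ✓
GC content: GC 14/24 = 58.3%, outside 34.7–54.6% ✗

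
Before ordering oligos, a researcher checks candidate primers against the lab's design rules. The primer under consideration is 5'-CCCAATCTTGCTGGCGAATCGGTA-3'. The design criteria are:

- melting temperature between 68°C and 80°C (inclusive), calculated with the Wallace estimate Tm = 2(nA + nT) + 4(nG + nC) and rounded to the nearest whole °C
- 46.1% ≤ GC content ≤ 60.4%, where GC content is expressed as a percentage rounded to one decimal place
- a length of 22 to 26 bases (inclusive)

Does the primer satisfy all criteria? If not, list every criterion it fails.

Base counts: A=5, T=6, G=6, C=7 (length 24).
Tm: Tm = 2·11 + 4·13 = 74°C ✓
GC content: GC 13/24 = 54.2% ✓
length: length 24 ✓

Meets all criteria.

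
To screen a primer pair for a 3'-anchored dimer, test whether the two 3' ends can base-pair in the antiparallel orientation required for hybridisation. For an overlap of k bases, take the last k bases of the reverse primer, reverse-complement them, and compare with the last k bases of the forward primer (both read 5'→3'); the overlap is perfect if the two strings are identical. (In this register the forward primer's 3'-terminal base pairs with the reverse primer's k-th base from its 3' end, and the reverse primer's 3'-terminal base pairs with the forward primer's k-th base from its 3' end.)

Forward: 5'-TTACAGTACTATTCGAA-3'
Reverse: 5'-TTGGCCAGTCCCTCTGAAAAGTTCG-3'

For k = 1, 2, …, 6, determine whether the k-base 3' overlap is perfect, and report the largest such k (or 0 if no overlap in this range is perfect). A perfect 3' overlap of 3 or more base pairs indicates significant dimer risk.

Last 6 bases (5'→3') — forward …TTCGAA, reverse …AGTTCG.
Reverse complement of the reverse primer's last 6 bases: CGAACT; its first k bases are the reverse complement of the reverse primer's last k bases, so a perfect k-base overlap needs the forward primer's last k bases to equal them.
Comparing (forward last k vs required): k=1: A vs C ✗; k=2: AA vs CG ✗; k=3: GAA vs CGA ✗; k=4: CGAA vs CGAA ✓; k=5: TCGAA vs CGAAC ✗; k=6: TTCGAA vs CGAACT ✗.
Only k = 4 is perfect, so the longest perfect 3' overlap is 4.

Longest perfect overlap: 4 complementary base pairs; significant dimer risk (threshold 3).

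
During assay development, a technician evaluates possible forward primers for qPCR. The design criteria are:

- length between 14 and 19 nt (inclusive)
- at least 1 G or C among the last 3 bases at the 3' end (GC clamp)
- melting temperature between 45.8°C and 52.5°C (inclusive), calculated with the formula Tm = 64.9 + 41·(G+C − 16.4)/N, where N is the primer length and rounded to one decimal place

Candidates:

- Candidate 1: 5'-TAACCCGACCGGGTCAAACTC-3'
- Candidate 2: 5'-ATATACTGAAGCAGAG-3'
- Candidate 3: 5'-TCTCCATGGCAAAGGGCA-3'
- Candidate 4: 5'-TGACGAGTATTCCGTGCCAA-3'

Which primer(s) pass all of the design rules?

Candidate 3 only.

Candidate 1 (21 nt, A=6 T=3 G=4 C=8): length 21, outside 14–19 ✗; 3' end CTC has 2 G/C ✓; Tm = 64.9 + 41·(12 − 16.4)/21 = 56.3°C, outside 45.8–52.5°C ✗ — fails.
Candidate 2 (16 nt, A=7 T=3 G=4 C=2): length 16 ✓; 3' end GAG has 2 G/C ✓; Tm = 64.9 + 41·(6 − 16.4)/16 = 38.3°C, outside 45.8–52.5°C ✗ — fails.
Candidate 3 (18 nt, A=5 T=3 G=5 C=5): length 18 ✓; 3' end GCA has 2 G/C ✓; Tm = 64.9 + 41·(10 − 16.4)/18 = 50.3°C ✓ — passes.
Candidate 4 (20 nt, A=5 T=5 G=5 C=5): length 20, outside 14–19 ✗; 3' end CAA has 1 G/C ✓; Tm = 64.9 + 41·(10 − 16.4)/20 = 51.8°C ✓ — fails.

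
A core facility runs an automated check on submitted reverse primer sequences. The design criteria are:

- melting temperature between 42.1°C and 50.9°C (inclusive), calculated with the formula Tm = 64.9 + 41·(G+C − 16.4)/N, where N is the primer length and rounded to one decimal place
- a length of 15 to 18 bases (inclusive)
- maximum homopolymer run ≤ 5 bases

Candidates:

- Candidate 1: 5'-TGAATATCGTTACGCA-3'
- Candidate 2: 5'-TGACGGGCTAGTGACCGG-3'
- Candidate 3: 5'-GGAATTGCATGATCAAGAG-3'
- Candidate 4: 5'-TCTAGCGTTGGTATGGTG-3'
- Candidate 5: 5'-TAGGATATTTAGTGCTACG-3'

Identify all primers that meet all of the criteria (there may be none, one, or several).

Candidate 4 only.

Candidate 1 (16 nt, A=5 T=5 G=3 C=3): Tm = 64.9 + 41·(6 − 16.4)/16 = 38.3°C, outside 42.1–50.9°C ✗; length 16 ✓; longest run = 2 ✓ — fails.
Candidate 2 (18 nt, A=3 T=3 G=8 C=4): Tm = 64.9 + 41·(12 − 16.4)/18 = 54.9°C, outside 42.1–50.9°C ✗; length 18 ✓; longest run = 3 ✓ — fails.
Candidate 3 (19 nt, A=7 T=4 G=6 C=2): Tm = 64.9 + 41·(8 − 16.4)/19 = 46.8°C ✓; length 19, outside 15–18 ✗; longest run = 2 ✓ — fails.
Candidate 4 (18 nt, A=2 T=7 G=7 C=2): Tm = 64.9 + 41·(9 − 16.4)/18 = 48.0°C ✓; length 18 ✓; longest run = 2 ✓ — passes.
Candidate 5 (19 nt, A=5 T=7 G=5 C=2): Tm = 64.9 + 41·(7 − 16.4)/19 = 44.6°C ✓; length 19, outside 15–18 ✗; longest run = 3 ✓ — fails.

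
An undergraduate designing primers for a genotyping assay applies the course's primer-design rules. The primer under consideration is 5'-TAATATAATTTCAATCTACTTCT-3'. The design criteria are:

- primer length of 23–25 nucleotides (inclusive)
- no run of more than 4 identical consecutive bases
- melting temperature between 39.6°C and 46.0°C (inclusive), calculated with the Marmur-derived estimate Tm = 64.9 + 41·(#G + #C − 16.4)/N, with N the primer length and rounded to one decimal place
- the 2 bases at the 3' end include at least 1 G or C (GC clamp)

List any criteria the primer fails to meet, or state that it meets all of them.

Meets all criteria.

Base counts: A=8, T=11, G=0, C=4 (length 23).
length: length 23 ✓
homopolymer run: longest run = 3 ✓
Tm: Tm = 64.9 + 41·(4 − 16.4)/23 = 42.8°C ✓
GC clamp: 3' end CT has 1 G/C ✓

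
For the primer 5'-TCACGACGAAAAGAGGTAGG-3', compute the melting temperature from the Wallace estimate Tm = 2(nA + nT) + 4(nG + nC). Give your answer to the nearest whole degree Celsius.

60°C

Base counts: A=8, T=2, G=7, C=3 (length 20).
Tm = 2·(8+2) + 4·(7+3) = 2·10 + 4·10 = 20 + 40 = 60°C.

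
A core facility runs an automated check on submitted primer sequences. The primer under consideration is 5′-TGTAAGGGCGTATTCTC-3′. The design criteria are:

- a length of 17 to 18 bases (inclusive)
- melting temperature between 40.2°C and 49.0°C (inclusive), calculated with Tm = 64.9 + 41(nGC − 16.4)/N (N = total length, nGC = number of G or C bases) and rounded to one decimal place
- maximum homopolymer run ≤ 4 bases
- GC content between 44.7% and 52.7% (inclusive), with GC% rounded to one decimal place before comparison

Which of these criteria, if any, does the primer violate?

Meets all criteria.

Base counts: A=3, T=6, G=5, C=3 (length 17).
length: length 17 ✓
Tm: Tm = 64.9 + 41·(8 − 16.4)/17 = 44.6°C ✓
homopolymer run: longest run = 3 ✓
GC content: GC 8/17 = 47.1% ✓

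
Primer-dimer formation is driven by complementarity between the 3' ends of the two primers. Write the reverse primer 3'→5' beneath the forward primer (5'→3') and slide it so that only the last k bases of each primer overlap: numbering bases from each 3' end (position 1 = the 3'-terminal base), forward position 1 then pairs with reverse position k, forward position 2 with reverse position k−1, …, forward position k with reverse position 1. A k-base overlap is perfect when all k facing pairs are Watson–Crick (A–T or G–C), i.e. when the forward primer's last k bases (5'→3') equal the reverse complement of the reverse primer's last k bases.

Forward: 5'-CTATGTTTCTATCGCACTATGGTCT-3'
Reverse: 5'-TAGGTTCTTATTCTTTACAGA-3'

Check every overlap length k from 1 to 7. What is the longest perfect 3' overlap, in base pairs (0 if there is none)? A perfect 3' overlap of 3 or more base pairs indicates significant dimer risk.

Longest perfect overlap: 3 complementary base pairs; significant dimer risk (threshold 3).

Last 7 bases (5'→3') — forward …ATGGTCT, reverse …TTACAGA.
Reverse complement of the reverse primer's last 7 bases: TCTGTAA; its first k bases are the reverse complement of the reverse primer's last k bases, so a perfect k-base overlap needs the forward primer's last k bases to equal them.
Comparing (forward last k vs required): k=1: T vs T ✓; k=2: CT vs TC ✗; k=3: TCT vs TCT ✓; k=4: GTCT vs TCTG ✗; k=5: GGTCT vs TCTGT ✗; k=6: TGGTCT vs TCTGTA ✗; k=7: ATGGTCT vs TCTGTAA ✗.
Perfect overlaps at k = 1, 3; the largest is 3.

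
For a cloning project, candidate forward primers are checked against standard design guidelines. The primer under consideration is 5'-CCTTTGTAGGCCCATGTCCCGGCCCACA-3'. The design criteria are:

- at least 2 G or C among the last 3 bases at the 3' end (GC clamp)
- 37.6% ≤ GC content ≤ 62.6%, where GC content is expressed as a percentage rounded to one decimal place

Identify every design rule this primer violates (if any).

Fails: GC clamp, GC content.

Base counts: A=4, T=6, G=6, C=12 (length 28).
GC clamp: 3' end ACA has 1 G/C, need ≥2 ✗
GC content: GC 18/28 = 64.3%, outside 37.6–62.6% ✗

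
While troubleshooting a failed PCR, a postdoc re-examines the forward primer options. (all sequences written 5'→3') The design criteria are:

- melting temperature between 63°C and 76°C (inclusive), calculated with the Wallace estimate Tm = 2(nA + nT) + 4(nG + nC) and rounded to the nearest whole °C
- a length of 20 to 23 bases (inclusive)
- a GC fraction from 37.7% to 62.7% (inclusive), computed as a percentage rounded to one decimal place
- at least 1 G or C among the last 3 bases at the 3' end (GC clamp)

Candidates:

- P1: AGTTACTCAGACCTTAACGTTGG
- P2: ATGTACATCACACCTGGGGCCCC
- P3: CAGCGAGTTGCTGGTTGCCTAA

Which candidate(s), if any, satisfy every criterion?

P1 (23 nt, A=6 T=7 G=5 C=5): Tm = 2·13 + 4·10 = 66°C ✓; length 23 ✓; GC 10/23 = 43.5% ✓; 3' end TGG has 2 G/C ✓ — passes.
P2 (23 nt, A=5 T=4 G=5 C=9): Tm = 2·9 + 4·14 = 74°C ✓; length 23 ✓; GC 14/23 = 60.9% ✓; 3' end CCC has 3 G/C ✓ — passes.
P3 (22 nt, A=4 T=6 G=7 C=5): Tm = 2·10 + 4·12 = 68°C ✓; length 22 ✓; GC 12/22 = 54.5% ✓; 3' end TAA has 0 G/C, need ≥1 ✗ — fails.

P1 and P2.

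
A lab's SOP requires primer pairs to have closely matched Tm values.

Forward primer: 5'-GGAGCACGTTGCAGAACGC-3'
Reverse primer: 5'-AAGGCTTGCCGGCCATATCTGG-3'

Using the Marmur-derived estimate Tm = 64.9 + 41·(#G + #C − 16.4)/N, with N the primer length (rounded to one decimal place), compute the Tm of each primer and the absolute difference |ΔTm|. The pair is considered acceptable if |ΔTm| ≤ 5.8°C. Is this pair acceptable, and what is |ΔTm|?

Forward: G+C = 12, N = 19 → Tm = 64.9 + 41·(12 − 16.4)/19 = 55.4°C.
Reverse: G+C = 13, N = 22 → Tm = 64.9 + 41·(13 − 16.4)/22 = 58.6°C.
|ΔTm| = |55.4 − 58.6| = 3.2°C, ≤ 5.8°C.

|ΔTm| = 3.2°C; the pair is acceptable.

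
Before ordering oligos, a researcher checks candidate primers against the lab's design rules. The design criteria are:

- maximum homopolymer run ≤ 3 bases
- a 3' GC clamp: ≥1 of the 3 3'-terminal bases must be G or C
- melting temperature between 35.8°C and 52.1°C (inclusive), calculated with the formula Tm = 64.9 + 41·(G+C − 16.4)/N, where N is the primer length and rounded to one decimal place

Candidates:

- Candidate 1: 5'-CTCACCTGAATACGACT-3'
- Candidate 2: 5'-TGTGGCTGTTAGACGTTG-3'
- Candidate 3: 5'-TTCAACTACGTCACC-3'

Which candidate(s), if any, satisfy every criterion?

Candidate 1 (17 nt, A=5 T=4 G=2 C=6): longest run = 2 ✓; 3' end ACT has 1 G/C ✓; Tm = 64.9 + 41·(8 − 16.4)/17 = 44.6°C ✓ — passes.
Candidate 2 (18 nt, A=2 T=7 G=7 C=2): longest run = 2 ✓; 3' end TTG has 1 G/C ✓; Tm = 64.9 + 41·(9 − 16.4)/18 = 48.0°C ✓ — passes.
Candidate 3 (15 nt, A=4 T=4 G=1 C=6): longest run = 2 ✓; 3' end ACC has 2 G/C ✓; Tm = 64.9 + 41·(7 − 16.4)/15 = 39.2°C ✓ — passes.

Candidate 1, Candidate 2 and Candidate 3.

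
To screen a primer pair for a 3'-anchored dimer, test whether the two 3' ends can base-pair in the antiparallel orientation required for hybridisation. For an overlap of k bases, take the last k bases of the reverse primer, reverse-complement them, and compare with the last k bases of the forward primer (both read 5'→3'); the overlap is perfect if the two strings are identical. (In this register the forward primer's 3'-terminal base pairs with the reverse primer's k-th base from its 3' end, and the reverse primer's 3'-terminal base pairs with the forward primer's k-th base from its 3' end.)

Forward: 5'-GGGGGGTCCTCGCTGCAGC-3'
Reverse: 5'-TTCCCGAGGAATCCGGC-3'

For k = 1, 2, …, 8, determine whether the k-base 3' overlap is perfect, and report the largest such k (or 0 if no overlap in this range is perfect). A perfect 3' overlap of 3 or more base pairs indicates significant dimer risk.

Last 8 bases (5'→3') — forward …GCTGCAGC, reverse …AATCCGGC.
Reverse complement of the reverse primer's last 8 bases: GCCGGATT; its first k bases are the reverse complement of the reverse primer's last k bases, so a perfect k-base overlap needs the forward primer's last k bases to equal them.
Comparing (forward last k vs required): k=1: C vs G ✗; k=2: GC vs GC ✓; k=3: AGC vs GCC ✗; k=4: CAGC vs GCCG ✗; k=5: GCAGC vs GCCGG ✗; k=6: TGCAGC vs GCCGGA ✗; k=7: CTGCAGC vs GCCGGAT ✗; k=8: GCTGCAGC vs GCCGGATT ✗.
Only k = 2 is perfect, so the longest perfect 3' overlap is 2.

Longest perfect overlap: 2 complementary base pairs; below the dimer-risk threshold (threshold 3).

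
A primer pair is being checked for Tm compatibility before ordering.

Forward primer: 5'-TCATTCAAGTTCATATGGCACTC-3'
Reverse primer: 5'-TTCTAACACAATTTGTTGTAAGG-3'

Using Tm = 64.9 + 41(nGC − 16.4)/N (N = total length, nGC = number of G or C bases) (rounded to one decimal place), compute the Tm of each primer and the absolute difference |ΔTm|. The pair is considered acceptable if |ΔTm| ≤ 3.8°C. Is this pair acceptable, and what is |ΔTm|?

|ΔTm| = 3.6°C; the pair is acceptable.

Forward: G+C = 9, N = 23 → Tm = 64.9 + 41·(9 − 16.4)/23 = 51.7°C.
Reverse: G+C = 7, N = 23 → Tm = 64.9 + 41·(7 − 16.4)/23 = 48.1°C.
|ΔTm| = |51.7 − 48.1| = 3.6°C, ≤ 3.8°C.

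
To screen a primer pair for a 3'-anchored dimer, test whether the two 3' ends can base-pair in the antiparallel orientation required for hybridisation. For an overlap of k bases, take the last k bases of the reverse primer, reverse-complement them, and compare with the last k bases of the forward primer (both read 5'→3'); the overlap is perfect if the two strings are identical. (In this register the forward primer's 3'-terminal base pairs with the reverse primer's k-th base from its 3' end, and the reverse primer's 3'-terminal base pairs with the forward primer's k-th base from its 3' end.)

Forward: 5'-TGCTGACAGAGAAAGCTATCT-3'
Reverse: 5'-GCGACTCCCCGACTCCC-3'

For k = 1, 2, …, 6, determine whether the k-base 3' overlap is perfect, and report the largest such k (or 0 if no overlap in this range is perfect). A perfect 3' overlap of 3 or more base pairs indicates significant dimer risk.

Last 6 bases (5'→3') — forward …CTATCT, reverse …ACTCCC.
Reverse complement of the reverse primer's last 6 bases: GGGAGT; its first k bases are the reverse complement of the reverse primer's last k bases, so a perfect k-base overlap needs the forward primer's last k bases to equal them.
Comparing (forward last k vs required): k=1: T vs G ✗; k=2: CT vs GG ✗; k=3: TCT vs GGG ✗; k=4: ATCT vs GGGA ✗; k=5: TATCT vs GGGAG ✗; k=6: CTATCT vs GGGAGT ✗.
No overlap length from 1 to 6 is perfect, so the longest perfect 3' overlap is 0.

Longest perfect overlap: 0 complementary base pairs; below the dimer-risk threshold (threshold 3).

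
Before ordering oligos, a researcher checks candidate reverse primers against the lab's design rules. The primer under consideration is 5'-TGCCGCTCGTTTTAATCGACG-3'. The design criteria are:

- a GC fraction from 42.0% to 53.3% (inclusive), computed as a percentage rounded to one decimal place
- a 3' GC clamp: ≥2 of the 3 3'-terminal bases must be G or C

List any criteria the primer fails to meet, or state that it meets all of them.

Base counts: A=3, T=7, G=5, C=6 (length 21).
GC content: GC 11/21 = 52.4% ✓
GC clamp: 3' end ACG has 2 G/C ✓

Meets all criteria.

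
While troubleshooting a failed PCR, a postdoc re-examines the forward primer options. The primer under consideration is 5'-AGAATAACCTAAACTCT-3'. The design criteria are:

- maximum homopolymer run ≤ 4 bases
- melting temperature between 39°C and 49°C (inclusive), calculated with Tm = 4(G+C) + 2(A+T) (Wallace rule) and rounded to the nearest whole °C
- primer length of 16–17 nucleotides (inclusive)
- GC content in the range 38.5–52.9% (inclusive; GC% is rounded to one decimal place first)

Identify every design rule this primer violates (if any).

Base counts: A=8, T=4, G=1, C=4 (length 17).
homopolymer run: longest run = 3 ✓
Tm: Tm = 2·12 + 4·5 = 44°C ✓
length: length 17 ✓
GC content: GC 5/17 = 29.4%, outside 38.5–52.9% ✗

Fails: GC content.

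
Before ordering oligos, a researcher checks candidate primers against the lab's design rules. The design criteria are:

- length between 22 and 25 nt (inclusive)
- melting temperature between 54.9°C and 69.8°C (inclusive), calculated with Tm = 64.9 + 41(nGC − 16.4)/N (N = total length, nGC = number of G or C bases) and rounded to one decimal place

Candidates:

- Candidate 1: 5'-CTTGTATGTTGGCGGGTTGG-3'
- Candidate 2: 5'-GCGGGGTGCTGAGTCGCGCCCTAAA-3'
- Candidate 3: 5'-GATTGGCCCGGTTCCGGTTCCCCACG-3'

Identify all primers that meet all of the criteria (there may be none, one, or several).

Candidate 1 (20 nt, A=1 T=8 G=9 C=2): length 20, outside 22–25 ✗; Tm = 64.9 + 41·(11 − 16.4)/20 = 53.8°C, outside 54.9–69.8°C ✗ — fails.
Candidate 2 (25 nt, A=4 T=4 G=10 C=7): length 25 ✓; Tm = 64.9 + 41·(17 − 16.4)/25 = 65.9°C ✓ — passes.
Candidate 3 (26 nt, A=2 T=6 G=8 C=10): length 26, outside 22–25 ✗; Tm = 64.9 + 41·(18 − 16.4)/26 = 67.4°C ✓ — fails.

Candidate 2 only.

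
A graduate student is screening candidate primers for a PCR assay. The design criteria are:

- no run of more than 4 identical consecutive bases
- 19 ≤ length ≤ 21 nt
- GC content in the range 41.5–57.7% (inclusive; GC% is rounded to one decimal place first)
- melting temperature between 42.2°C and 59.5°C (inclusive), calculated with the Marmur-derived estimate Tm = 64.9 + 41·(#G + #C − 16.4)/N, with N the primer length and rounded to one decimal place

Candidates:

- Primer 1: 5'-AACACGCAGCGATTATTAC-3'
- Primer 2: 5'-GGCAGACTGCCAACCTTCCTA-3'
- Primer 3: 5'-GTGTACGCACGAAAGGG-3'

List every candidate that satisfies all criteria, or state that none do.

Primer 1 and Primer 2.

Primer 1 (19 nt, A=7 T=4 G=3 C=5): longest run = 2 ✓; length 19 ✓; GC 8/19 = 42.1% ✓; Tm = 64.9 + 41·(8 − 16.4)/19 = 46.8°C ✓ — passes.
Primer 2 (21 nt, A=5 T=4 G=4 C=8): longest run = 2 ✓; length 21 ✓; GC 12/21 = 57.1% ✓; Tm = 64.9 + 41·(12 − 16.4)/21 = 56.3°C ✓ — passes.
Primer 3 (17 nt, A=5 T=2 G=7 C=3): longest run = 3 ✓; length 17, outside 19–21 ✗; GC 10/17 = 58.8%, outside 41.5–57.7% ✗; Tm = 64.9 + 41·(10 − 16.4)/17 = 49.5°C ✓ — fails.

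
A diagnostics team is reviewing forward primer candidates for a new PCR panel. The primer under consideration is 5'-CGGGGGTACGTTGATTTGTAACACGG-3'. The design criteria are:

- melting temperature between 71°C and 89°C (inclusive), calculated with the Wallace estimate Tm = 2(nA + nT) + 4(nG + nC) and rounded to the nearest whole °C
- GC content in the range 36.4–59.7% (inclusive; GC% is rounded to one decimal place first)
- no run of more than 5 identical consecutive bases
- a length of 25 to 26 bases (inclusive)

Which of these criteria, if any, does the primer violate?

Base counts: A=5, T=7, G=10, C=4 (length 26).
Tm: Tm = 2·12 + 4·14 = 80°C ✓
GC content: GC 14/26 = 53.8% ✓
homopolymer run: longest run = 5 ✓
length: length 26 ✓

Meets all criteria.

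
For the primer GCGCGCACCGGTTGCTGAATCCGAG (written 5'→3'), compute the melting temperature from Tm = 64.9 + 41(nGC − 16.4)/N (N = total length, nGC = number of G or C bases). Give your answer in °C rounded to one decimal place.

Base counts: A=4, T=4, G=9, C=8; G+C = 17, N = 25.
Tm = 64.9 + 41·(17 − 16.4)/25 = 64.9 + 24.60/25 = 65.9°C.

65.9°C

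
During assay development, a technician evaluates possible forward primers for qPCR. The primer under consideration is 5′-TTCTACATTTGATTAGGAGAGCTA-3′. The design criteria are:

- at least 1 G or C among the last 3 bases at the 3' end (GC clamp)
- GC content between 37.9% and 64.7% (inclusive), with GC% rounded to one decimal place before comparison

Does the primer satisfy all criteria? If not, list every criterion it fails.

Fails: GC content.

Base counts: A=7, T=9, G=5, C=3 (length 24).
GC clamp: 3' end CTA has 1 G/C ✓
GC content: GC 8/24 = 33.3%, outside 37.9–64.7% ✗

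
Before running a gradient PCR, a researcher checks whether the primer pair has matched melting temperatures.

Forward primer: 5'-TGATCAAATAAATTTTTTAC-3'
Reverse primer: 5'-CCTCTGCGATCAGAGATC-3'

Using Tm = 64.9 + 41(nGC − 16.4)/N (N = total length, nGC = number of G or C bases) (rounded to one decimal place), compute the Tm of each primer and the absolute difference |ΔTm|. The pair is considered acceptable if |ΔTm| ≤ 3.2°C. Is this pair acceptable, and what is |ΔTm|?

|ΔTm| = 12.9°C; the pair is not acceptable.

Forward: G+C = 3, N = 20 → Tm = 64.9 + 41·(3 − 16.4)/20 = 37.4°C.
Reverse: G+C = 10, N = 18 → Tm = 64.9 + 41·(10 − 16.4)/18 = 50.3°C.
|ΔTm| = |37.4 − 50.3| = 12.9°C, > 3.2°C.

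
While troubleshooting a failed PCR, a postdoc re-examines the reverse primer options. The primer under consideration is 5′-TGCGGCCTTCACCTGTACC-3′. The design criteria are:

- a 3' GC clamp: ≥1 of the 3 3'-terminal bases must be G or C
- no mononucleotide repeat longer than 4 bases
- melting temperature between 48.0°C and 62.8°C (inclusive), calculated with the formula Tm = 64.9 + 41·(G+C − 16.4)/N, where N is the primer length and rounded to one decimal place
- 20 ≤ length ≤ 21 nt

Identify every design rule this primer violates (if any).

Fails: length.

Base counts: A=2, T=5, G=4, C=8 (length 19).
GC clamp: 3' end ACC has 2 G/C ✓
homopolymer run: longest run = 2 ✓
Tm: Tm = 64.9 + 41·(12 − 16.4)/19 = 55.4°C ✓
length: length 19, outside 20–21 ✗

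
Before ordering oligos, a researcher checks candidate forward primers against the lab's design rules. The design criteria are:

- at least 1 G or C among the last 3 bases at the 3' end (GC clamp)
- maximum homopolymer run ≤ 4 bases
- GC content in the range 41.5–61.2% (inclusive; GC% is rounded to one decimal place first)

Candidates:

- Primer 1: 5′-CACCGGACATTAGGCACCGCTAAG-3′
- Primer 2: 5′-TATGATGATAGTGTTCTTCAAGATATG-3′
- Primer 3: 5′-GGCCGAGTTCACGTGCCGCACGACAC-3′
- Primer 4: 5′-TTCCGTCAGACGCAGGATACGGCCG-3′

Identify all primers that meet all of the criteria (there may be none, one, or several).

Primer 1 (24 nt, A=7 T=3 G=6 C=8): 3' end AAG has 1 G/C ✓; longest run = 2 ✓; GC 14/24 = 58.3% ✓ — passes.
Primer 2 (27 nt, A=8 T=11 G=6 C=2): 3' end ATG has 1 G/C ✓; longest run = 2 ✓; GC 8/27 = 29.6%, outside 41.5–61.2% ✗ — fails.
Primer 3 (26 nt, A=5 T=3 G=8 C=10): 3' end CAC has 2 G/C ✓; longest run = 2 ✓; GC 18/26 = 69.2%, outside 41.5–61.2% ✗ — fails.
Primer 4 (25 nt, A=5 T=4 G=8 C=8): 3' end CCG has 3 G/C ✓; longest run = 2 ✓; GC 16/25 = 64.0%, outside 41.5–61.2% ✗ — fails.

Primer 1 only.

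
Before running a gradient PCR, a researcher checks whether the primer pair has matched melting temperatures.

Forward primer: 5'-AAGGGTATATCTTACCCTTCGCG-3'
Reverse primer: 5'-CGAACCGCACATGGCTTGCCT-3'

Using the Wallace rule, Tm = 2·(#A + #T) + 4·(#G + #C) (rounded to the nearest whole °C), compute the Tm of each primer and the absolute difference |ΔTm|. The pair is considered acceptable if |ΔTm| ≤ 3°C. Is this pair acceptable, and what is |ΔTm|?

Forward: A=5 T=7 G=5 C=6 → Tm = 2·12 + 4·11 = 68°C.
Reverse: A=4 T=4 G=5 C=8 → Tm = 2·8 + 4·13 = 68°C.
|ΔTm| = |68 − 68| = 0°C, ≤ 3°C.

|ΔTm| = 0°C; the pair is acceptable.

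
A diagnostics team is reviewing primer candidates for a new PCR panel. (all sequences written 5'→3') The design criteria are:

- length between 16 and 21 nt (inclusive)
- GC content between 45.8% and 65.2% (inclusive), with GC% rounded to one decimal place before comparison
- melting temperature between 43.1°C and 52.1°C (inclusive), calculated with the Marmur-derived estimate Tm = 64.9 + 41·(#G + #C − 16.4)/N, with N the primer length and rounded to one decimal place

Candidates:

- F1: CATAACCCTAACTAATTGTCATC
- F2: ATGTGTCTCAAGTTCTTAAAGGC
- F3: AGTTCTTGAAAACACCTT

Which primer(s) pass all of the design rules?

F1 (23 nt, A=8 T=7 G=1 C=7): length 23, outside 16–21 ✗; GC 8/23 = 34.8%, outside 45.8–65.2% ✗; Tm = 64.9 + 41·(8 − 16.4)/23 = 49.9°C ✓ — fails.
F2 (23 nt, A=6 T=8 G=5 C=4): length 23, outside 16–21 ✗; GC 9/23 = 39.1%, outside 45.8–65.2% ✗; Tm = 64.9 + 41·(9 − 16.4)/23 = 51.7°C ✓ — fails.
F3 (18 nt, A=6 T=6 G=2 C=4): length 18 ✓; GC 6/18 = 33.3%, outside 45.8–65.2% ✗; Tm = 64.9 + 41·(6 − 16.4)/18 = 41.2°C, outside 43.1–52.1°C ✗ — fails.

None of the candidates satisfy all criteria.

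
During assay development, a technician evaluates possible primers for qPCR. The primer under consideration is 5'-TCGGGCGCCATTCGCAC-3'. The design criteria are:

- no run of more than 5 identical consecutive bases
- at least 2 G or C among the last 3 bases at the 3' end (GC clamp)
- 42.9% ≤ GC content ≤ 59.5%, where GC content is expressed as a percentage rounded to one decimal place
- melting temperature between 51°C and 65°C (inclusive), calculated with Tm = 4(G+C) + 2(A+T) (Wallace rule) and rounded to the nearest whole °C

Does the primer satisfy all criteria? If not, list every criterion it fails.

Fails: GC content.

Base counts: A=2, T=3, G=5, C=7 (length 17).
homopolymer run: longest run = 3 ✓
GC clamp: 3' end CAC has 2 G/C ✓
GC content: GC 12/17 = 70.6%, outside 42.9–59.5% ✗
Tm: Tm = 2·5 + 4·12 = 58°C ✓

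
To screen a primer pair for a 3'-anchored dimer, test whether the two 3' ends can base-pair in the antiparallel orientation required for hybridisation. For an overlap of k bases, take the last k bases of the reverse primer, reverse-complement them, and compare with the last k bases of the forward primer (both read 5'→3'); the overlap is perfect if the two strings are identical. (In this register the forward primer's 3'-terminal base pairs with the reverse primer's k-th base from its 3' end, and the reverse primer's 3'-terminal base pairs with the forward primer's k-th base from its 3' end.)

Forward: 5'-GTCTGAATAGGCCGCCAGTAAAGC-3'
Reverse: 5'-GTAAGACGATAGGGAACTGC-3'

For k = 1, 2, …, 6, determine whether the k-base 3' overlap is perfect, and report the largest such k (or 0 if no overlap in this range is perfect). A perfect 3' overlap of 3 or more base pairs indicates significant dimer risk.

Longest perfect overlap: 2 complementary base pairs; below the dimer-risk threshold (threshold 3).

Last 6 bases (5'→3') — forward …TAAAGC, reverse …AACTGC.
Reverse complement of the reverse primer's last 6 bases: GCAGTT; its first k bases are the reverse complement of the reverse primer's last k bases, so a perfect k-base overlap needs the forward primer's last k bases to equal them.
Comparing (forward last k vs required): k=1: C vs G ✗; k=2: GC vs GC ✓; k=3: AGC vs GCA ✗; k=4: AAGC vs GCAG ✗; k=5: AAAGC vs GCAGT ✗; k=6: TAAAGC vs GCAGTT ✗.
Only k = 2 is perfect, so the longest perfect 3' overlap is 2.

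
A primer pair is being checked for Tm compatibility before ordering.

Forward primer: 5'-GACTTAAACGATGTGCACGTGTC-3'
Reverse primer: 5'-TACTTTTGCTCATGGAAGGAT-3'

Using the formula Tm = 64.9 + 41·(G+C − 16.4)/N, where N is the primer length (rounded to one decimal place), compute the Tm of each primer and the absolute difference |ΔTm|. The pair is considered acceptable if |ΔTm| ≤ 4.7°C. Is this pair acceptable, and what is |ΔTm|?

|ΔTm| = 6.8°C; the pair is not acceptable.

Forward: G+C = 11, N = 23 → Tm = 64.9 + 41·(11 − 16.4)/23 = 55.3°C.
Reverse: G+C = 8, N = 21 → Tm = 64.9 + 41·(8 − 16.4)/21 = 48.5°C.
|ΔTm| = |55.3 − 48.5| = 6.8°C, > 4.7°C.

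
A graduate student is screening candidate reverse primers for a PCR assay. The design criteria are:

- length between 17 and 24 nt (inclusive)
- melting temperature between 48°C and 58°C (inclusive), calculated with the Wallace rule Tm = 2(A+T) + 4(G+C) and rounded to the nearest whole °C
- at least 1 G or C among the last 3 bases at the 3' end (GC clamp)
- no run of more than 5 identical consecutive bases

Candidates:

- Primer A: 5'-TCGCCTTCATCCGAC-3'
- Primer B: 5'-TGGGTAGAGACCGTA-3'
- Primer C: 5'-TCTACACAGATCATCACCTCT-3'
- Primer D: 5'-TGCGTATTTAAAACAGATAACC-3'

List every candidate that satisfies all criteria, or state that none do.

Primer A (15 nt, A=2 T=4 G=2 C=7): length 15, outside 17–24 ✗; Tm = 2·6 + 4·9 = 48°C ✓; 3' end GAC has 2 G/C ✓; longest run = 2 ✓ — fails.
Primer B (15 nt, A=4 T=3 G=6 C=2): length 15, outside 17–24 ✗; Tm = 2·7 + 4·8 = 46°C, outside 48–58°C ✗; 3' end GTA has 1 G/C ✓; longest run = 3 ✓ — fails.
Primer C (21 nt, A=6 T=6 G=1 C=8): length 21 ✓; Tm = 2·12 + 4·9 = 60°C, outside 48–58°C ✗; 3' end TCT has 1 G/C ✓; longest run = 2 ✓ — fails.
Primer D (22 nt, A=9 T=6 G=3 C=4): length 22 ✓; Tm = 2·15 + 4·7 = 58°C ✓; 3' end ACC has 2 G/C ✓; longest run = 4 ✓ — passes.

Primer D only.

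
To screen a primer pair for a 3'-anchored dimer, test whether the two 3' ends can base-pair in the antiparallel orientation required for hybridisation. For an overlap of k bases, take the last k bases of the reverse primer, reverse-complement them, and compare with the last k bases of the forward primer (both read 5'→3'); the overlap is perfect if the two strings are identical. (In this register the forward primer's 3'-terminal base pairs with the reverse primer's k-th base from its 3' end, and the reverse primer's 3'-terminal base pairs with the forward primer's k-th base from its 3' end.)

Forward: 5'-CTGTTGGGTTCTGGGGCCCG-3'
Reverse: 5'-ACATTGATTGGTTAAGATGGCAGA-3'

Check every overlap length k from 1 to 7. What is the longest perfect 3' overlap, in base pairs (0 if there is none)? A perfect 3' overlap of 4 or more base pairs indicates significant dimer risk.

Longest perfect overlap: 0 complementary base pairs; below the dimer-risk threshold (threshold 4).

Last 7 bases (5'→3') — forward …GGGCCCG, reverse …TGGCAGA.
Reverse complement of the reverse primer's last 7 bases: TCTGCCA; its first k bases are the reverse complement of the reverse primer's last k bases, so a perfect k-base overlap needs the forward primer's last k bases to equal them.
Comparing (forward last k vs required): k=1: G vs T ✗; k=2: CG vs TC ✗; k=3: CCG vs TCT ✗; k=4: CCCG vs TCTG ✗; k=5: GCCCG vs TCTGC ✗; k=6: GGCCCG vs TCTGCC ✗; k=7: GGGCCCG vs TCTGCCA ✗.
No overlap length from 1 to 7 is perfect, so the longest perfect 3' overlap is 0.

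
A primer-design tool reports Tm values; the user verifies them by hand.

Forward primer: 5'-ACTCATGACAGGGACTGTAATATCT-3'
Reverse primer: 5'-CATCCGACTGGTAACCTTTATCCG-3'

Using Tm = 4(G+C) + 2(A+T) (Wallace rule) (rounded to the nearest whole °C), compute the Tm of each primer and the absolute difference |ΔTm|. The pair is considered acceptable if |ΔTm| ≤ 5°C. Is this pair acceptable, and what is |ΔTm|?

Forward: A=8 T=7 G=5 C=5 → Tm = 2·15 + 4·10 = 70°C.
Reverse: A=5 T=7 G=4 C=8 → Tm = 2·12 + 4·12 = 72°C.
|ΔTm| = |70 − 72| = 2°C, ≤ 5°C.

|ΔTm| = 2°C; the pair is acceptable.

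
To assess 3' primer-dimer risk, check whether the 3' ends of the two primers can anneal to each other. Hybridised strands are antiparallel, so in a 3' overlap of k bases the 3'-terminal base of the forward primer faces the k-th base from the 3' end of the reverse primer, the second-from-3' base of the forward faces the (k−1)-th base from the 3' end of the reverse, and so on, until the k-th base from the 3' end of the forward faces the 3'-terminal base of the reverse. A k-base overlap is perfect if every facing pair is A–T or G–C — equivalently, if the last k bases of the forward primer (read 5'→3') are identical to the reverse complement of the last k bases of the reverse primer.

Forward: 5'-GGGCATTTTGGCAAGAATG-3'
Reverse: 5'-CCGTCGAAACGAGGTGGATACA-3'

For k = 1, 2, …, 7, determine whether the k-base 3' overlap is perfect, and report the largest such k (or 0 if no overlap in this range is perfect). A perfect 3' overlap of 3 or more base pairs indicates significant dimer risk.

Longest perfect overlap: 2 complementary base pairs; below the dimer-risk threshold (threshold 3).

Last 7 bases (5'→3') — forward …AAGAATG, reverse …GGATACA.
Reverse complement of the reverse primer's last 7 bases: TGTATCC; its first k bases are the reverse complement of the reverse primer's last k bases, so a perfect k-base overlap needs the forward primer's last k bases to equal them.
Comparing (forward last k vs required): k=1: G vs T ✗; k=2: TG vs TG ✓; k=3: ATG vs TGT ✗; k=4: AATG vs TGTA ✗; k=5: GAATG vs TGTAT ✗; k=6: AGAATG vs TGTATC ✗; k=7: AAGAATG vs TGTATCC ✗.
Only k = 2 is perfect, so the longest perfect 3' overlap is 2.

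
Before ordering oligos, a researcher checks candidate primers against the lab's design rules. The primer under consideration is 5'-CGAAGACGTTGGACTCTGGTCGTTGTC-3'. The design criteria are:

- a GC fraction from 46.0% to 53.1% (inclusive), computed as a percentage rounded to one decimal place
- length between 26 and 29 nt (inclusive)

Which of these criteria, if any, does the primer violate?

Fails: GC content.

Base counts: A=4, T=8, G=9, C=6 (length 27).
GC content: GC 15/27 = 55.6%, outside 46.0–53.1% ✗
length: length 27 ✓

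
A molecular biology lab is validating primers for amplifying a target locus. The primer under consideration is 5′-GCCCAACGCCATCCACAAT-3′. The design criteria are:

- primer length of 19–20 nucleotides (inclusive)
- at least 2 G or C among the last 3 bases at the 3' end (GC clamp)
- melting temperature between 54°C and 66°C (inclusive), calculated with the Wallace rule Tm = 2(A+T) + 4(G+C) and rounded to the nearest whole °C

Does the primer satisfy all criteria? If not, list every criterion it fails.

Fails: GC clamp.

Base counts: A=6, T=2, G=2, C=9 (length 19).
length: length 19 ✓
GC clamp: 3' end AAT has 0 G/C, need ≥2 ✗
Tm: Tm = 2·8 + 4·11 = 60°C ✓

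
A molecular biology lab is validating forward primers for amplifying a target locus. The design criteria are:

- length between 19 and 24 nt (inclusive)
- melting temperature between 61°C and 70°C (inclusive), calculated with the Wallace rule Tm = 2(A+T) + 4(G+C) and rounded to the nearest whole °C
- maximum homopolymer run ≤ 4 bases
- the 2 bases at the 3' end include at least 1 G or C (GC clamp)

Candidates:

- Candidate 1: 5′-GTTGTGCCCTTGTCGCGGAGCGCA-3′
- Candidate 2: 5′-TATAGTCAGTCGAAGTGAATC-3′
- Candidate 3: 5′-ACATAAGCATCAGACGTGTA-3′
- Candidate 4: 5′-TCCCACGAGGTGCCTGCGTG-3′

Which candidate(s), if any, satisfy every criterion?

Candidate 4 only.

Candidate 1 (24 nt, A=2 T=6 G=9 C=7): length 24 ✓; Tm = 2·8 + 4·16 = 80°C, outside 61–70°C ✗; longest run = 3 ✓; 3' end CA has 1 G/C ✓ — fails.
Candidate 2 (21 nt, A=7 T=6 G=5 C=3): length 21 ✓; Tm = 2·13 + 4·8 = 58°C, outside 61–70°C ✗; longest run = 2 ✓; 3' end TC has 1 G/C ✓ — fails.
Candidate 3 (20 nt, A=8 T=4 G=4 C=4): length 20 ✓; Tm = 2·12 + 4·8 = 56°C, outside 61–70°C ✗; longest run = 2 ✓; 3' end TA has 0 G/C, need ≥1 ✗ — fails.
Candidate 4 (20 nt, A=2 T=4 G=7 C=7): length 20 ✓; Tm = 2·6 + 4·14 = 68°C ✓; longest run = 3 ✓; 3' end TG has 1 G/C ✓ — passes.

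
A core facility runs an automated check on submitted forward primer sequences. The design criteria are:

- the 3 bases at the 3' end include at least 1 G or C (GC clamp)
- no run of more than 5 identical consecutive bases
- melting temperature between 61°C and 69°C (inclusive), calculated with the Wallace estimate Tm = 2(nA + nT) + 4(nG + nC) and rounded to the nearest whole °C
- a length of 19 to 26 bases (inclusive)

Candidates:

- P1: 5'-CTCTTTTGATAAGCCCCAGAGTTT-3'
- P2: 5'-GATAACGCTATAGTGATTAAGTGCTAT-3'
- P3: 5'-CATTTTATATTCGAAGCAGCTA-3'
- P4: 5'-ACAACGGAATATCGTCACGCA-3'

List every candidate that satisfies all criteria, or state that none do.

P1 (24 nt, A=5 T=9 G=4 C=6): 3' end TTT has 0 G/C, need ≥1 ✗; longest run = 4 ✓; Tm = 2·14 + 4·10 = 68°C ✓; length 24 ✓ — fails.
P2 (27 nt, A=9 T=9 G=6 C=3): 3' end TAT has 0 G/C, need ≥1 ✗; longest run = 2 ✓; Tm = 2·18 + 4·9 = 72°C, outside 61–69°C ✗; length 27, outside 19–26 ✗ — fails.
P3 (22 nt, A=7 T=8 G=3 C=4): 3' end CTA has 1 G/C ✓; longest run = 4 ✓; Tm = 2·15 + 4·7 = 58°C, outside 61–69°C ✗; length 22 ✓ — fails.
P4 (21 nt, A=8 T=3 G=4 C=6): 3' end GCA has 2 G/C ✓; longest run = 2 ✓; Tm = 2·11 + 4·10 = 62°C ✓; length 21 ✓ — passes.

P4 only.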